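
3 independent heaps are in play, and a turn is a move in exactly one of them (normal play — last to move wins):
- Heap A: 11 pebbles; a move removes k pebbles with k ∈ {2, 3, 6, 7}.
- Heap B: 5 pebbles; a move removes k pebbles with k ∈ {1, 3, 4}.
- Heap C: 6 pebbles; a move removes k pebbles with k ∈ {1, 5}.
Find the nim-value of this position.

Grundy values for heap A (subtraction set {2, 3, 6, 7}):
k:     0  1  2  3  4  5  6  7  8  9 10 11
g(k):  0  0  1  1  2  0  3  1  2  0  0  1
So g(11) = 1.
Grundy values for heap B (subtraction set {1, 3, 4}):
k:     0  1  2  3  4  5
g(k):  0  1  0  1  2  3
So g(5) = 3.
For heap C, compute g(0), g(1), … with moves {1, 5}:
g(0) = mex{} = 0
g(1) = mex{0} = 1
g(2) = mex{1} = 0
g(3) = mex{0} = 1
g(4) = mex{1} = 0
g(5) = mex{0} = 1
g(6) = mex{1} = 0
So g(6) = 0.
By the Sprague-Grundy theorem, the Grundy value of a sum of independent games is the XOR of the component values.
Combined value = 1 XOR 3 XOR 0 = 2.

2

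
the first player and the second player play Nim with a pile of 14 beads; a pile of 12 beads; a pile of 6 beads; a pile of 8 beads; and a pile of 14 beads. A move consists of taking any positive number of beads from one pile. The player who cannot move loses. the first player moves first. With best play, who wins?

the first player wins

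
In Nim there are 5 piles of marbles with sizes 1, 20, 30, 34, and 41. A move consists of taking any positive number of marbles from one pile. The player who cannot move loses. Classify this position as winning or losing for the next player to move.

Losing position

In binary:
  000001  (1)
  010100  (20)
  011110  (30)
  100010  (34)
  101001  (41)
  ------
  000000  (0)
The nim-sum is 0, so this is a P-position: the player to move is in a losing position under optimal play.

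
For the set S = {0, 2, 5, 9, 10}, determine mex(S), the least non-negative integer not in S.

1

0 is in the set but 1 is not, so the mex is 1.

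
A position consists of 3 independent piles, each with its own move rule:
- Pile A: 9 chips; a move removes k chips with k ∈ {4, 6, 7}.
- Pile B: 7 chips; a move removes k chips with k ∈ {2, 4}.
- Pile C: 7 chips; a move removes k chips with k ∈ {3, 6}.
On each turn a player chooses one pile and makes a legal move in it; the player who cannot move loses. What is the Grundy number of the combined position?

0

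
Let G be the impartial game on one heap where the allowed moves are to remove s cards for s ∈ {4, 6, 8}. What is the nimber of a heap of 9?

2

Grundy values for subtraction set {4, 6, 8}:
g(0) = mex{} = 0
g(1) = mex{} = 0
g(2) = mex{} = 0
g(3) = mex{} = 0
g(4) = mex{0} = 1
g(5) = mex{0} = 1
g(6) = mex{0} = 1
g(7) = mex{0} = 1
g(8) = mex{0,1} = 2
g(9) = mex{0,1} = 2
So g(9) = 2.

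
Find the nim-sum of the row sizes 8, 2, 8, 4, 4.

Nim-sum: 8 ⊕ 2 ⊕ 8 ⊕ 4 ⊕ 4 = 2.

2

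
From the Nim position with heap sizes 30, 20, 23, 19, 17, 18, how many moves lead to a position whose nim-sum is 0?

Bitwise XOR of the heap sizes:
  11110  (30)
  10100  (20)
  10111  (23)
  10011  (19)
  10001  (17)
  10010  (18)
  -----
  01101  (13)
The overall nim-sum is X = 13. A heap of size p has a winning move iff p XOR X < p (reduce it to p XOR X).
  30: 30 XOR 13 = 19 < 30 — winning move (to 19).
  20: 20 XOR 13 = 25 ≥ 20 — no move.
  23: 23 XOR 13 = 26 ≥ 23 — no move.
  19: 19 XOR 13 = 30 ≥ 19 — no move.
  17: 17 XOR 13 = 28 ≥ 17 — no move.
  18: 18 XOR 13 = 31 ≥ 18 — no move.
That gives 1 winning move.

1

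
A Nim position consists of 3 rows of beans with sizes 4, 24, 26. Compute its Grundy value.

6

Bitwise XOR of the heap sizes:
  00100  (4)
  11000  (24)
  11010  (26)
  -----
  00110  (6)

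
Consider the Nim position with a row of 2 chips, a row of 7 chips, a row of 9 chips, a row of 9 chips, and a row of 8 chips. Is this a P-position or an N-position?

Write each in binary and XOR column by column:
  0010  (2)
  0111  (7)
  1001  (9)
  1001  (9)
  1000  (8)
  ----
  1101  (13)
The nim-sum is 13 ≠ 0, so this is an N-position: the player to move can win.

N-position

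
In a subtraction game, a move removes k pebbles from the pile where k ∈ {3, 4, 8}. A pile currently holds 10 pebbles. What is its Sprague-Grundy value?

Build the Grundy sequence with g(k) = mex{g(k−s) : s ∈ {3, 4, 8}, s ≤ k}:
k:     0  1  2  3  4  5  6  7  8  9 10
g(k):  0  0  0  1  1  1  2  0  2  3  1
So g(10) = 1.

1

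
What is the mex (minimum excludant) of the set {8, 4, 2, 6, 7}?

0

0 is not in the set, so the mex is 0.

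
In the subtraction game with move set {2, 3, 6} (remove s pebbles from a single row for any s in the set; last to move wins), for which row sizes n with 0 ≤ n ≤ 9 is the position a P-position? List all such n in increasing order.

0, 1, 5, 9

Build the Grundy sequence with g(k) = mex{g(k−s) : s ∈ {2, 3, 6}, s ≤ k}:
k:     0  1  2  3  4  5  6  7  8  9
g(k):  0  0  1  1  2  0  3  1  2  0
The P-positions (g = 0) in 0..9 are 0, 1, 5, 9.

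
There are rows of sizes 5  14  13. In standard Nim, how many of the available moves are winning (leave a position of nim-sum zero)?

3

In binary:
  0101  (5)
  1110  (14)
  1101  (13)
  ----
  0110  (6)
The overall nim-sum is X = 6. A row of size p has a winning move iff p XOR X < p (reduce it to p XOR X).
  5: 5 XOR 6 = 3 < 5 — winning move (to 3).
  14: 14 XOR 6 = 8 < 14 — winning move (to 8).
  13: 13 XOR 6 = 11 < 13 — winning move (to 11).
That gives 3 winning moves.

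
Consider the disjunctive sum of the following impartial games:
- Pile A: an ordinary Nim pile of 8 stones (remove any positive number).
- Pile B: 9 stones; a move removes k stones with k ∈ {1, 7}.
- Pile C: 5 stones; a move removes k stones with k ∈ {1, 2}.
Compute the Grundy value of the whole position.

11

Pile A is a plain Nim pile of size 8, so its Grundy value is 8.
Build the Grundy sequence for pile B with g(k) = mex{g(k−s) : s ∈ {1, 7}, s ≤ k}:
g(0) = mex{} = 0
g(1) = mex{0} = 1
g(2) = mex{1} = 0
g(3) = mex{0} = 1
g(4) = mex{1} = 0
g(5) = mex{0} = 1
g(6) = mex{1} = 0
g(7) = mex{0} = 1
g(8) = mex{1} = 0
g(9) = mex{0} = 1
So g(9) = 1.
Grundy values for pile C (subtraction set {1, 2}):
g(0) = mex{} = 0
g(1) = mex{0} = 1
g(2) = mex{0,1} = 2
g(3) = mex{1,2} = 0
g(4) = mex{0,2} = 1
g(5) = mex{0,1} = 2
So g(5) = 2.
By the Sprague-Grundy theorem, the Grundy value of a sum of independent games is the XOR of the component values.
Combined value = 8 XOR 1 XOR 2 = 11.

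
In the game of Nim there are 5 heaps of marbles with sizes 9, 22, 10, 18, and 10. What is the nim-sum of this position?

13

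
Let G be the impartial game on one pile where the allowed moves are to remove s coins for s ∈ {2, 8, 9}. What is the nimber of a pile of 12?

2

Compute g(0), g(1), … for moves {2, 8, 9}:
k:     0  1  2  3  4  5  6  7  8  9 10 11 12
g(k):  0  0  1  1  0  0  1  1  2  2  3  0  2
So g(12) = 2.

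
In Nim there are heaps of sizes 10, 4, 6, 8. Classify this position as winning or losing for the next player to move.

Losing position

Nim-sum: 10 XOR 4 XOR 6 XOR 8 = 0.
The nim-sum is 0, so this is a P-position: the player to move is in a losing position under optimal play.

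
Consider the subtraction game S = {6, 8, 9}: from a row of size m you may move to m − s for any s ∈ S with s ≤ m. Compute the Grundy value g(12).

2

Compute g(0), g(1), … for moves {6, 8, 9}:
g(0) = mex{} = 0
g(1) = mex{} = 0
g(2) = mex{} = 0
g(3) = mex{} = 0
g(4) = mex{} = 0
g(5) = mex{} = 0
g(6) = mex{0} = 1
g(7) = mex{0} = 1
g(8) = mex{0} = 1
g(9) = mex{0} = 1
g(10) = mex{0} = 1
g(11) = mex{0} = 1
g(12) = mex{0,1} = 2
So g(12) = 2.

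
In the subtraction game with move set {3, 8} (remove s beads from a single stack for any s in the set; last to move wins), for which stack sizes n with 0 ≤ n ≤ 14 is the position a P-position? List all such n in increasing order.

0, 1, 2, 6, 7, 11, 12, 13

Build the Grundy sequence with g(k) = mex{g(k−s) : s ∈ {3, 8}, s ≤ k}:
g(0) = mex{} = 0
g(1) = mex{} = 0
g(2) = mex{} = 0
g(3) = mex{0} = 1
g(4) = mex{0} = 1
g(5) = mex{0} = 1
g(6) = mex{1} = 0
g(7) = mex{1} = 0
g(8) = mex{0,1} = 2
g(9) = mex{0} = 1
g(10) = mex{0} = 1
g(11) = mex{1,2} = 0
g(12) = mex{1} = 0
g(13) = mex{1} = 0
g(14) = mex{0} = 1
The P-positions (g = 0) in 0..14 are 0, 1, 2, 6, 7, 11, 12, 13.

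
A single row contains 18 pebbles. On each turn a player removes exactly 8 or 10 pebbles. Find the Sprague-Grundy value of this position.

0

Grundy values for subtraction set {8, 10}:
k:     0  1  2  3  4  5  6  7  8  9 10 11 12 13 14 15 16 17 18
g(k):  0  0  0  0  0  0  0  0  1  1  1  1  1  1  1  1  2  2  0
So g(18) = 0.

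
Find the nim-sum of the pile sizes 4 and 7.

3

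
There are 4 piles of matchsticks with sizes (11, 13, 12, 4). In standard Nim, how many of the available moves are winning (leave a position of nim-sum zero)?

3

Compute the nim-sum pairwise:
11 ^ 13 = 6
6 ^ 12 = 10
10 ^ 4 = 14
The overall nim-sum is X = 14. A pile of size p has a winning move iff p XOR X < p (reduce it to p XOR X).
  11: 11 XOR 14 = 5 < 11 — winning move (to 5).
  13: 13 XOR 14 = 3 < 13 — winning move (to 3).
  12: 12 XOR 14 = 2 < 12 — winning move (to 2).
  4: 4 XOR 14 = 10 ≥ 4 — no move.
That gives 3 winning moves.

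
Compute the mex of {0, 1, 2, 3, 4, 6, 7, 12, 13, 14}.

The values 0, 1, 2, 3, 4 are all present; 5 is the first non-negative integer missing from the set.

5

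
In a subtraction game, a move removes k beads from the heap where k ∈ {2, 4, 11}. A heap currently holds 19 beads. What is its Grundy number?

0

Build the Grundy sequence with g(k) = mex{g(k−s) : s ∈ {2, 4, 11}, s ≤ k}:
k:     0  1  2  3  4  5  6  7  8  9 10 11 12 13 14 15 16 17 18 19
g(k):  0  0  1  1  2  2  0  0  1  1  2  2  3  0  0  1  1  2  2  0
So g(19) = 0.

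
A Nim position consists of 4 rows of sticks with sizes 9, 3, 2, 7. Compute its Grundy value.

Nim-sum: 9 XOR 3 XOR 2 XOR 7 = 15.

15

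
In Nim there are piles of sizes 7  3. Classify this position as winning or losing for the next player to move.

Winning position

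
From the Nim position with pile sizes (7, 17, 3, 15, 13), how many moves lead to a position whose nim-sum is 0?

1

Nim-sum: 7 ^ 17 ^ 3 ^ 15 ^ 13 = 23.
The overall nim-sum is X = 23. A pile of size p has a winning move iff p XOR X < p (reduce it to p XOR X).
  7: 7 XOR 23 = 16 ≥ 7 — no move.
  17: 17 XOR 23 = 6 < 17 — winning move (to 6).
  3: 3 XOR 23 = 20 ≥ 3 — no move.
  15: 15 XOR 23 = 24 ≥ 15 — no move.
  13: 13 XOR 23 = 26 ≥ 13 — no move.
That gives 1 winning move.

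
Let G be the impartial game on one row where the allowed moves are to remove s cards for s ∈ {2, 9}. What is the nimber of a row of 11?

Compute g(0), g(1), … for moves {2, 9}:
g(0) = mex{} = 0
g(1) = mex{} = 0
g(2) = mex{0} = 1
g(3) = mex{0} = 1
g(4) = mex{1} = 0
g(5) = mex{1} = 0
g(6) = mex{0} = 1
g(7) = mex{0} = 1
g(8) = mex{1} = 0
g(9) = mex{0,1} = 2
g(10) = mex{0} = 1
g(11) = mex{1,2} = 0
So g(11) = 0.

0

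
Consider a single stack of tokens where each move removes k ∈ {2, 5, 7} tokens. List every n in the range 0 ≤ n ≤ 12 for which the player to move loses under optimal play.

0, 1, 4, 10

Compute g(0), g(1), … for moves {2, 5, 7}:
g(0) = mex{} = 0
g(1) = mex{} = 0
g(2) = mex{0} = 1
g(3) = mex{0} = 1
g(4) = mex{1} = 0
g(5) = mex{0,1} = 2
g(6) = mex{0} = 1
g(7) = mex{0,1,2} = 3
g(8) = mex{0,1} = 2
g(9) = mex{0,1,3} = 2
g(10) = mex{1,2} = 0
g(11) = mex{0,1,2} = 3
g(12) = mex{0,2,3} = 1
The P-positions (g = 0) in 0..12 are 0, 1, 4, 10.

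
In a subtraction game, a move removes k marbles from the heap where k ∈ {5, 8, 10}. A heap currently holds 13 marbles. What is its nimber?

2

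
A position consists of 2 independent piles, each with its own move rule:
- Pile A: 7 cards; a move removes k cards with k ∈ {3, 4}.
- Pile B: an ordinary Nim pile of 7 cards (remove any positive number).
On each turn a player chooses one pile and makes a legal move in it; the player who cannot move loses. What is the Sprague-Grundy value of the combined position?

Grundy values for pile A (subtraction set {3, 4}):
g(0) = mex{} = 0
g(1) = mex{} = 0
g(2) = mex{} = 0
g(3) = mex{0} = 1
g(4) = mex{0} = 1
g(5) = mex{0} = 1
g(6) = mex{0,1} = 2
g(7) = mex{1} = 0
So g(7) = 0.
Pile B is a plain Nim pile of size 7, so its Grundy value is 7.
By the Sprague-Grundy theorem, the Grundy value of a sum of independent games is the XOR of the component values.
Combined value = 0 ⊕ 7 = 7.

7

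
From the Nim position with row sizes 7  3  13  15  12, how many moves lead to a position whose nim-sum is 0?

Nim-sum: 7 ^ 3 ^ 13 ^ 15 ^ 12 = 10.
The overall nim-sum is X = 10. A row of size p has a winning move iff p XOR X < p (reduce it to p XOR X).
  7: 7 XOR 10 = 13 ≥ 7 — no move.
  3: 3 XOR 10 = 9 ≥ 3 — no move.
  13: 13 XOR 10 = 7 < 13 — winning move (to 7).
  15: 15 XOR 10 = 5 < 15 — winning move (to 5).
  12: 12 XOR 10 = 6 < 12 — winning move (to 6).
That gives 3 winning moves.

3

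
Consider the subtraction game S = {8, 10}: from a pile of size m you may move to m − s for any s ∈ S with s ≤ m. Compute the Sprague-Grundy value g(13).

1

Build the Grundy sequence with g(k) = mex{g(k−s) : s ∈ {8, 10}, s ≤ k}:
g(0) = mex{} = 0
g(1) = mex{} = 0
g(2) = mex{} = 0
g(3) = mex{} = 0
g(4) = mex{} = 0
g(5) = mex{} = 0
g(6) = mex{} = 0
g(7) = mex{} = 0
g(8) = mex{0} = 1
g(9) = mex{0} = 1
g(10) = mex{0} = 1
g(11) = mex{0} = 1
g(12) = mex{0} = 1
g(13) = mex{0} = 1
So g(13) = 1.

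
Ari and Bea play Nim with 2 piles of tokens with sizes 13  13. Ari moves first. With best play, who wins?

Bea wins

Compute the nim-sum pairwise:
13 XOR 13 = 0
The nim-sum is 0, so this is a P-position: the player to move is in a losing position under optimal play; Ari is about to move from it and so loses — Bea wins.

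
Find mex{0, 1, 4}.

The values 0, 1 are all present; 2 is the first non-negative integer missing from the set.

2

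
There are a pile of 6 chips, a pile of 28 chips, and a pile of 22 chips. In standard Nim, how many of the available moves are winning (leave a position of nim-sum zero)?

Compute the nim-sum pairwise:
6 XOR 28 = 26
26 XOR 22 = 12
The overall nim-sum is X = 12. A pile of size p has a winning move iff p XOR X < p (reduce it to p XOR X).
  6: 6 XOR 12 = 10 ≥ 6 — no move.
  28: 28 XOR 12 = 16 < 28 — winning move (to 16).
  22: 22 XOR 12 = 26 ≥ 22 — no move.
That gives 1 winning move.

1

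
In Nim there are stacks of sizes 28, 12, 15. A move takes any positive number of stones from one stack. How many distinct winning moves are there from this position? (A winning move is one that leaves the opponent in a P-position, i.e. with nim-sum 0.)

1

Compute the nim-sum pairwise:
28 ^ 12 = 16
16 ^ 15 = 31
The overall nim-sum is X = 31. A stack of size p has a winning move iff p XOR X < p (reduce it to p XOR X).
  28: 28 XOR 31 = 3 < 28 — winning move (to 3).
  12: 12 XOR 31 = 19 ≥ 12 — no move.
  15: 15 XOR 31 = 16 ≥ 15 — no move.
That gives 1 winning move.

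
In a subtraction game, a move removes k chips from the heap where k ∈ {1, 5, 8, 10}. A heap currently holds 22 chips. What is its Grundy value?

Build the Grundy sequence with g(k) = mex{g(k−s) : s ∈ {1, 5, 8, 10}, s ≤ k}:
k:     0  1  2  3  4  5  6  7  8  9 10 11 12 13 14 15 16 17 18 19 20 21 22
g(k):  0  1  0  1  0  1  0  1  2  3  2  3  2  0  1  0  1  0  1  0  1  2  3
So g(22) = 3.

3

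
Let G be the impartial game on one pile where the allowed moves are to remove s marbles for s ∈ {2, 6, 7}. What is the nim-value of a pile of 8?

2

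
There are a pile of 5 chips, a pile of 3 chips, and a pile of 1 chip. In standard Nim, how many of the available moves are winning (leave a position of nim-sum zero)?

In binary:
  101  (5)
  011  (3)
  001  (1)
  ---
  111  (7)
The overall nim-sum is X = 7. A pile of size p has a winning move iff p XOR X < p (reduce it to p XOR X).
  5: 5 XOR 7 = 2 < 5 — winning move (to 2).
  3: 3 XOR 7 = 4 ≥ 3 — no move.
  1: 1 XOR 7 = 6 ≥ 1 — no move.
That gives 1 winning move.

1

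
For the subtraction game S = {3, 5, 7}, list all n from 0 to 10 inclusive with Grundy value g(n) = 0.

0, 1, 2, 10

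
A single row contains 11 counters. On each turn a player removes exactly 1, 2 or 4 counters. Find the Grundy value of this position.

Build the Grundy sequence with g(k) = mex{g(k−s) : s ∈ {1, 2, 4}, s ≤ k}:
k:     0  1  2  3  4  5  6  7  8  9 10 11
g(k):  0  1  2  0  1  2  0  1  2  0  1  2
So g(11) = 2.

2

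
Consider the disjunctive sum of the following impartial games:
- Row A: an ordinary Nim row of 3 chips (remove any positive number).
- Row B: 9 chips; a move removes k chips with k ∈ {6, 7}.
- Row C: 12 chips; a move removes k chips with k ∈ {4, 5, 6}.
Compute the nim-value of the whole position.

2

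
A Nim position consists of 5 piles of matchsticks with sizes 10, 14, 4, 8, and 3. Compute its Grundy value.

Write each in binary and XOR column by column:
  1010  (10)
  1110  (14)
  0100  (4)
  1000  (8)
  0011  (3)
  ----
  1011  (11)

11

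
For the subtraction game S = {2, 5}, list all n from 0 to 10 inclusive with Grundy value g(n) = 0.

Grundy values for subtraction set {2, 5}:
g(0) = mex{} = 0
g(1) = mex{} = 0
g(2) = mex{0} = 1
g(3) = mex{0} = 1
g(4) = mex{1} = 0
g(5) = mex{0,1} = 2
g(6) = mex{0} = 1
g(7) = mex{1,2} = 0
g(8) = mex{1} = 0
g(9) = mex{0} = 1
g(10) = mex{0,2} = 1
The P-positions (g = 0) in 0..10 are 0, 1, 4, 7, 8.

0, 1, 4, 7, 8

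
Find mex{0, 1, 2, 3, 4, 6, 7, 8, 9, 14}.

The values 0, 1, 2, 3, 4 are all present; 5 is the first non-negative integer missing from the set.

5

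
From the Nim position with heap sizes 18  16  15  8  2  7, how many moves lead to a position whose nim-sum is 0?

Compute the nim-sum pairwise:
18 ^ 16 = 2
2 ^ 15 = 13
13 ^ 8 = 5
5 ^ 2 = 7
7 ^ 7 = 0
The nim-sum is already 0, so every move leaves a nonzero nim-sum — there are no winning moves.

0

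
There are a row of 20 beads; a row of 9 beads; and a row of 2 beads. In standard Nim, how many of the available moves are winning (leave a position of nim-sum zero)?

1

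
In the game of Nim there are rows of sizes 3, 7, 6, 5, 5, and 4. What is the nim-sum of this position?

6

Nim-sum: 3 ^ 7 ^ 6 ^ 5 ^ 5 ^ 4 = 6.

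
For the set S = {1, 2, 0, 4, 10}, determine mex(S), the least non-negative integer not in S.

3

The values 0, 1, 2 are all present; 3 is the first non-negative integer missing from the set.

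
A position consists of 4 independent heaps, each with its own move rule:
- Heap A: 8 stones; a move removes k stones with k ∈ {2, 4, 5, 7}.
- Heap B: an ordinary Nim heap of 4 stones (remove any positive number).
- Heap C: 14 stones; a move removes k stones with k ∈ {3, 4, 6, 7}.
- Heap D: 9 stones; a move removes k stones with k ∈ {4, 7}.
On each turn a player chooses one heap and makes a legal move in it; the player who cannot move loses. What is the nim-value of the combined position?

3

Build the Grundy sequence for heap A with g(k) = mex{g(k−s) : s ∈ {2, 4, 5, 7}, s ≤ k}:
k:     0  1  2  3  4  5  6  7  8
g(k):  0  0  1  1  2  2  3  3  4
So g(8) = 4.
Heap B is a plain Nim heap of size 4, so its Grundy value is 4.
Build the Grundy sequence for heap C with g(k) = mex{g(k−s) : s ∈ {3, 4, 6, 7}, s ≤ k}:
k:     0  1  2  3  4  5  6  7  8  9 10 11 12 13 14
g(k):  0  0  0  1  1  1  2  2  2  3  0  0  0  1  1
So g(14) = 1.
Build the Grundy sequence for heap D with g(k) = mex{g(k−s) : s ∈ {4, 7}, s ≤ k}:
k:     0  1  2  3  4  5  6  7  8  9
g(k):  0  0  0  0  1  1  1  1  2  2
So g(9) = 2.
By the Sprague-Grundy theorem, the Grundy value of a sum of independent games is the XOR of the component values.
Combined value = 4 XOR 4 XOR 1 XOR 2 = 3.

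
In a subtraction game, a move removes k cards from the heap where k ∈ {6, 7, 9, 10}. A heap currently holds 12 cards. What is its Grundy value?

Grundy values for subtraction set {6, 7, 9, 10}:
g(0) = mex{} = 0
g(1) = mex{} = 0
g(2) = mex{} = 0
g(3) = mex{} = 0
g(4) = mex{} = 0
g(5) = mex{} = 0
g(6) = mex{0} = 1
g(7) = mex{0} = 1
g(8) = mex{0} = 1
g(9) = mex{0} = 1
g(10) = mex{0} = 1
g(11) = mex{0} = 1
g(12) = mex{0,1} = 2
So g(12) = 2.

2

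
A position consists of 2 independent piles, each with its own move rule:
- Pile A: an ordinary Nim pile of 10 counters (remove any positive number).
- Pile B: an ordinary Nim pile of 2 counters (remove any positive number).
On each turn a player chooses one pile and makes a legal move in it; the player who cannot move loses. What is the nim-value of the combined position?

8

Pile A is a plain Nim pile of size 10, so its Grundy value is 10.
Pile B is a plain Nim pile of size 2, so its Grundy value is 2.
By the Sprague-Grundy theorem, the Grundy value of a sum of independent games is the XOR of the component values.
Combined value = 10 ⊕ 2 = 8.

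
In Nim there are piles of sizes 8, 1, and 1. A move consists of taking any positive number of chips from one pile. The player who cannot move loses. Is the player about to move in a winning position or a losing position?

Winning position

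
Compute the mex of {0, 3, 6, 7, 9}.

0 is in the set but 1 is not, so the mex is 1.

1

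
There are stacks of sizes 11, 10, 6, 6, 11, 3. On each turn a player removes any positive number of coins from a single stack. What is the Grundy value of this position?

9

In binary:
  1011  (11)
  1010  (10)
  0110  (6)
  0110  (6)
  1011  (11)
  0011  (3)
  ----
  1001  (9)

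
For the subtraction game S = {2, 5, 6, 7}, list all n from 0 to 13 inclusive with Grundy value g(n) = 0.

Compute g(0), g(1), … for moves {2, 5, 6, 7}:
k:     0  1  2  3  4  5  6  7  8  9 10 11 12 13
g(k):  0  0  1  1  0  2  1  3  2  2  3  3  0  0
The P-positions (g = 0) in 0..13 are 0, 1, 4, 12, 13.

0, 1, 4, 12, 13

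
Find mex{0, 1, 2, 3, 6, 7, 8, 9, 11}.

The values 0, 1, 2, 3 are all present; 4 is the first non-negative integer missing from the set.

4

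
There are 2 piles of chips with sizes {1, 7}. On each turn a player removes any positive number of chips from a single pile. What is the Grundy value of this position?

6

Compute the nim-sum pairwise:
1 ⊕ 7 = 6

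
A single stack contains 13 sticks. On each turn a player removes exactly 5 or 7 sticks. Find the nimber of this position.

0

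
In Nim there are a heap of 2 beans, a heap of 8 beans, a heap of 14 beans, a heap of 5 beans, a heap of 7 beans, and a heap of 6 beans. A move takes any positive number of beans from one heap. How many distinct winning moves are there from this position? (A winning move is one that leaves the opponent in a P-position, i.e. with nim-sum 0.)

0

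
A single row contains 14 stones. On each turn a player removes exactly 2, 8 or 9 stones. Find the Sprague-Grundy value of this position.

3

Grundy values for subtraction set {2, 8, 9}:
k:     0  1  2  3  4  5  6  7  8  9 10 11 12 13 14
g(k):  0  0  1  1  0  0  1  1  2  2  3  0  2  1  3
So g(14) = 3.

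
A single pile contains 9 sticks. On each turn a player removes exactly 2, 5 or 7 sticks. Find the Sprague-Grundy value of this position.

Build the Grundy sequence with g(k) = mex{g(k−s) : s ∈ {2, 5, 7}, s ≤ k}:
k:     0  1  2  3  4  5  6  7  8  9
g(k):  0  0  1  1  0  2  1  3  2  2
So g(9) = 2.

2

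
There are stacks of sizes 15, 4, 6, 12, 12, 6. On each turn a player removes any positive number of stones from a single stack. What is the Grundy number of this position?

Compute the nim-sum pairwise:
15 ⊕ 4 = 11
11 ⊕ 6 = 13
13 ⊕ 12 = 1
1 ⊕ 12 = 13
13 ⊕ 6 = 11

11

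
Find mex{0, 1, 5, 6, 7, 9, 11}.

2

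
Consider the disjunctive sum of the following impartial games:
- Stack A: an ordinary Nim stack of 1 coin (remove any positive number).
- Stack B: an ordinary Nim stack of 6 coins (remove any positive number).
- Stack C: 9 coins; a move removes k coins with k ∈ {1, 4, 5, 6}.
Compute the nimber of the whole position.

7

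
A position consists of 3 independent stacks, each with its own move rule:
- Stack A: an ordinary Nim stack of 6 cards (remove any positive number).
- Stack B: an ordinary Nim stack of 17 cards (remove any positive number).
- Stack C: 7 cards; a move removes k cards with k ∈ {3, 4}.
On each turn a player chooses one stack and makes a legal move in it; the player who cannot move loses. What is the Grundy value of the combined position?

23

Stack A is a plain Nim stack of size 6, so its Grundy value is 6.
Stack B is a plain Nim stack of size 17, so its Grundy value is 17.
Grundy values for stack C (subtraction set {3, 4}):
g(0) = mex{} = 0
g(1) = mex{} = 0
g(2) = mex{} = 0
g(3) = mex{0} = 1
g(4) = mex{0} = 1
g(5) = mex{0} = 1
g(6) = mex{0,1} = 2
g(7) = mex{1} = 0
So g(7) = 0.
The value of a disjunctive sum is the nim-sum of the parts.
Combined value = 6 ⊕ 17 ⊕ 0 = 23.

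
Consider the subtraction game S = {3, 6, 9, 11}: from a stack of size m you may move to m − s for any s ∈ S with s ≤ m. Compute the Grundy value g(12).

Build the Grundy sequence with g(k) = mex{g(k−s) : s ∈ {3, 6, 9, 11}, s ≤ k}:
k:     0  1  2  3  4  5  6  7  8  9 10 11 12
g(k):  0  0  0  1  1  1  2  2  2  3  3  3  4
So g(12) = 4.

4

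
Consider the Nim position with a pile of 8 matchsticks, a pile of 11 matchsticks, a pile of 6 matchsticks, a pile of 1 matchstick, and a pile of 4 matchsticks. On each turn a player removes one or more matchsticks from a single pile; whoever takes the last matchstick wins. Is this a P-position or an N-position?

P-position

Bitwise XOR of the heap sizes:
  1000  (8)
  1011  (11)
  0110  (6)
  0001  (1)
  0100  (4)
  ----
  0000  (0)
The nim-sum is 0, so this is a P-position: the player to move is in a losing position under optimal play.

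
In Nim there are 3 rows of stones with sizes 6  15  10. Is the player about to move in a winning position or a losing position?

Nim-sum: 6 ^ 15 ^ 10 = 3.
The nim-sum is 3 ≠ 0, so this is an N-position: the player to move can win.

Winning position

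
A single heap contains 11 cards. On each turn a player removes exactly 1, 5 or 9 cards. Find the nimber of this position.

1

Build the Grundy sequence with g(k) = mex{g(k−s) : s ∈ {1, 5, 9}, s ≤ k}:
k:     0  1  2  3  4  5  6  7  8  9 10 11
g(k):  0  1  0  1  0  1  0  1  0  1  0  1
So g(11) = 1.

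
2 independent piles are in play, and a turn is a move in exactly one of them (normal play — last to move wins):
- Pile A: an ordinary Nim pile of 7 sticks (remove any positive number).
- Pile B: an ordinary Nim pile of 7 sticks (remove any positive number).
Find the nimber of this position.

Pile A is a plain Nim pile of size 7, so its Grundy value is 7.
Pile B is a plain Nim pile of size 7, so its Grundy value is 7.
The value of a disjunctive sum is the nim-sum of the parts.
Combined value = 7 ⊕ 7 = 0.

0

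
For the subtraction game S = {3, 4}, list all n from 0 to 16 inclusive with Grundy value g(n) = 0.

0, 1, 2, 7, 8, 9, 14, 15, 16

Compute g(0), g(1), … for moves {3, 4}:
k:     0  1  2  3  4  5  6  7  8  9 10 11 12 13 14 15 16
g(k):  0  0  0  1  1  1  2  0  0  0  1  1  1  2  0  0  0
The P-positions (g = 0) in 0..16 are 0, 1, 2, 7, 8, 9, 14, 15, 16.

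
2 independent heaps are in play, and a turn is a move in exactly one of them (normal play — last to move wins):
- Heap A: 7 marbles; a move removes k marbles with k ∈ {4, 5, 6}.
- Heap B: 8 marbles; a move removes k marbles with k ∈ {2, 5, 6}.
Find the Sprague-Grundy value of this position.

1

Grundy values for heap A (subtraction set {4, 5, 6}):
g(0) = mex{} = 0
g(1) = mex{} = 0
g(2) = mex{} = 0
g(3) = mex{} = 0
g(4) = mex{0} = 1
g(5) = mex{0} = 1
g(6) = mex{0} = 1
g(7) = mex{0} = 1
So g(7) = 1.
Grundy values for heap B (subtraction set {2, 5, 6}):
k:     0  1  2  3  4  5  6  7  8
g(k):  0  0  1  1  0  2  1  3  0
So g(8) = 0.
By the Sprague-Grundy theorem, the Grundy value of a sum of independent games is the XOR of the component values.
Combined value = 1 XOR 0 = 1.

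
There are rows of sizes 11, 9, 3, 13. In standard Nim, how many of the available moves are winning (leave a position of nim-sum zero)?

Compute the nim-sum pairwise:
11 XOR 9 = 2
2 XOR 3 = 1
1 XOR 13 = 12
The overall nim-sum is X = 12. A row of size p has a winning move iff p XOR X < p (reduce it to p XOR X).
  11: 11 XOR 12 = 7 < 11 — winning move (to 7).
  9: 9 XOR 12 = 5 < 9 — winning move (to 5).
  3: 3 XOR 12 = 15 ≥ 3 — no move.
  13: 13 XOR 12 = 1 < 13 — winning move (to 1).
That gives 3 winning moves.

3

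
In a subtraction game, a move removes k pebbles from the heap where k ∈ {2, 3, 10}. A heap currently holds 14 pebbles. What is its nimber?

1

Build the Grundy sequence with g(k) = mex{g(k−s) : s ∈ {2, 3, 10}, s ≤ k}:
k:     0  1  2  3  4  5  6  7  8  9 10 11 12 13 14
g(k):  0  0  1  1  2  0  0  1  1  2  2  3  0  0  1
So g(14) = 1.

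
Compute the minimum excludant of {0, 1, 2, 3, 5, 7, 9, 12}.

4

The values 0, 1, 2, 3 are all present; 4 is the first non-negative integer missing from the set.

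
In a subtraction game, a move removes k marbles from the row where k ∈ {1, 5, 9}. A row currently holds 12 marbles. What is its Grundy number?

Compute g(0), g(1), … for moves {1, 5, 9}:
g(0) = mex{} = 0
g(1) = mex{0} = 1
g(2) = mex{1} = 0
g(3) = mex{0} = 1
g(4) = mex{1} = 0
g(5) = mex{0} = 1
g(6) = mex{1} = 0
g(7) = mex{0} = 1
g(8) = mex{1} = 0
g(9) = mex{0} = 1
g(10) = mex{1} = 0
g(11) = mex{0} = 1
g(12) = mex{1} = 0
So g(12) = 0.

0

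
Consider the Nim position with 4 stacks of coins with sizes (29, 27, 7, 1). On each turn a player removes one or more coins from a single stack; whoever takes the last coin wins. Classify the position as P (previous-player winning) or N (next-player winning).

Nim-sum: 29 ^ 27 ^ 7 ^ 1 = 0.
The nim-sum is 0, so this is a P-position: the player to move is in a losing position under optimal play.

P-position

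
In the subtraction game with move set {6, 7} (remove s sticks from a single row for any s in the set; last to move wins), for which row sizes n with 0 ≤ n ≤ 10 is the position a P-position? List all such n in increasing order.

0, 1, 2, 3, 4, 5

Build the Grundy sequence with g(k) = mex{g(k−s) : s ∈ {6, 7}, s ≤ k}:
k:     0  1  2  3  4  5  6  7  8  9 10
g(k):  0  0  0  0  0  0  1  1  1  1  1
The P-positions (g = 0) in 0..10 are 0, 1, 2, 3, 4, 5.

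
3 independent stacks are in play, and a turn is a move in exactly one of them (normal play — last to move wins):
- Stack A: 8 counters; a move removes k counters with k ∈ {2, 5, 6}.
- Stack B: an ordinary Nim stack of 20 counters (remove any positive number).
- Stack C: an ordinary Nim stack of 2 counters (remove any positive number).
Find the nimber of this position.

22

For stack A, compute g(0), g(1), … with moves {2, 5, 6}:
g(0) = mex{} = 0
g(1) = mex{} = 0
g(2) = mex{0} = 1
g(3) = mex{0} = 1
g(4) = mex{1} = 0
g(5) = mex{0,1} = 2
g(6) = mex{0} = 1
g(7) = mex{0,1,2} = 3
g(8) = mex{1} = 0
So g(8) = 0.
Stack B is a plain Nim stack of size 20, so its Grundy value is 20.
Stack C is a plain Nim stack of size 2, so its Grundy value is 2.
By the Sprague-Grundy theorem, the Grundy value of a sum of independent games is the XOR of the component values.
Combined value = 0 XOR 20 XOR 2 = 22.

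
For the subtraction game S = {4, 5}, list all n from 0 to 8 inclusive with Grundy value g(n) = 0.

0, 1, 2, 3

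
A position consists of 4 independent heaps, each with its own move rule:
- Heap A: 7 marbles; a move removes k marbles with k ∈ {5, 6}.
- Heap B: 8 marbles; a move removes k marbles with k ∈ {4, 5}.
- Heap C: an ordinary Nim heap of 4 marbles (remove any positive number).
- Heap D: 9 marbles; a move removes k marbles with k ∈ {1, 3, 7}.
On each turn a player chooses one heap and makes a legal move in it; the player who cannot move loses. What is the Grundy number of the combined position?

Build the Grundy sequence for heap A with g(k) = mex{g(k−s) : s ∈ {5, 6}, s ≤ k}:
g(0) = mex{} = 0
g(1) = mex{} = 0
g(2) = mex{} = 0
g(3) = mex{} = 0
g(4) = mex{} = 0
g(5) = mex{0} = 1
g(6) = mex{0} = 1
g(7) = mex{0} = 1
So g(7) = 1.
Build the Grundy sequence for heap B with g(k) = mex{g(k−s) : s ∈ {4, 5}, s ≤ k}:
g(0) = mex{} = 0
g(1) = mex{} = 0
g(2) = mex{} = 0
g(3) = mex{} = 0
g(4) = mex{0} = 1
g(5) = mex{0} = 1
g(6) = mex{0} = 1
g(7) = mex{0} = 1
g(8) = mex{0,1} = 2
So g(8) = 2.
Heap C is a plain Nim heap of size 4, so its Grundy value is 4.
For heap D, compute g(0), g(1), … with moves {1, 3, 7}:
k:     0  1  2  3  4  5  6  7  8  9
g(k):  0  1  0  1  0  1  0  1  0  1
So g(9) = 1.
By the Sprague-Grundy theorem, the Grundy value of a sum of independent games is the XOR of the component values.
Combined value = 1 XOR 2 XOR 4 XOR 1 = 6.

6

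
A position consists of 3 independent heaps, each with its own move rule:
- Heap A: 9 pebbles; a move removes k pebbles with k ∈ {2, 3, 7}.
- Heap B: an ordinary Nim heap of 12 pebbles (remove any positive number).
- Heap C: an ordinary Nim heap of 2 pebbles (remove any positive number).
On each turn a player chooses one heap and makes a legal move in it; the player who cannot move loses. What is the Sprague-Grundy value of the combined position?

12

For heap A, compute g(0), g(1), … with moves {2, 3, 7}:
g(0) = mex{} = 0
g(1) = mex{} = 0
g(2) = mex{0} = 1
g(3) = mex{0} = 1
g(4) = mex{0,1} = 2
g(5) = mex{1} = 0
g(6) = mex{1,2} = 0
g(7) = mex{0,2} = 1
g(8) = mex{0} = 1
g(9) = mex{0,1} = 2
So g(9) = 2.
Heap B is a plain Nim heap of size 12, so its Grundy value is 12.
Heap C is a plain Nim heap of size 2, so its Grundy value is 2.
By the Sprague-Grundy theorem, the Grundy value of a sum of independent games is the XOR of the component values.
Combined value = 2 ⊕ 12 ⊕ 2 = 12.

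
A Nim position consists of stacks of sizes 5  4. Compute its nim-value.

Nim-sum: 5 ⊕ 4 = 1.

1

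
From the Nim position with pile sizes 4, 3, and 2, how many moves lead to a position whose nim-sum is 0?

Compute the nim-sum pairwise:
4 XOR 3 = 7
7 XOR 2 = 5
The overall nim-sum is X = 5. A pile of size p has a winning move iff p XOR X < p (reduce it to p XOR X).
  4: 4 XOR 5 = 1 < 4 — winning move (to 1).
  3: 3 XOR 5 = 6 ≥ 3 — no move.
  2: 2 XOR 5 = 7 ≥ 2 — no move.
That gives 1 winning move.

1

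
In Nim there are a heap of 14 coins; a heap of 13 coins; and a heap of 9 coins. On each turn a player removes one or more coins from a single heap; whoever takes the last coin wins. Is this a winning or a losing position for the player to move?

Winning position

Compute the nim-sum pairwise:
14 ^ 13 = 3
3 ^ 9 = 10
The nim-sum is 10 ≠ 0, so this is an N-position: the player to move can win.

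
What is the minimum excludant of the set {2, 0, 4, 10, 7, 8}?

1

0 is in the set but 1 is not, so the mex is 1.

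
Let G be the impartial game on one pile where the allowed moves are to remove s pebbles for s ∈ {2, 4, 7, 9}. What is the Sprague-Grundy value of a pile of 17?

Build the Grundy sequence with g(k) = mex{g(k−s) : s ∈ {2, 4, 7, 9}, s ≤ k}:
k:     0  1  2  3  4  5  6  7  8  9 10 11 12 13 14 15 16 17
g(k):  0  0  1  1  2  2  0  3  1  4  2  0  0  1  1  2  2  0
So g(17) = 0.

0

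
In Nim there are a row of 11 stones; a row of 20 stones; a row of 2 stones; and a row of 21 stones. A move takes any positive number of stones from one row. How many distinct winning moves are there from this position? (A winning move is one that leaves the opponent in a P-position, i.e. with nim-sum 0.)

Compute the nim-sum pairwise:
11 ⊕ 20 = 31
31 ⊕ 2 = 29
29 ⊕ 21 = 8
The overall nim-sum is X = 8. A row of size p has a winning move iff p XOR X < p (reduce it to p XOR X).
  11: 11 XOR 8 = 3 < 11 — winning move (to 3).
  20: 20 XOR 8 = 28 ≥ 20 — no move.
  2: 2 XOR 8 = 10 ≥ 2 — no move.
  21: 21 XOR 8 = 29 ≥ 21 — no move.
That gives 1 winning move.

1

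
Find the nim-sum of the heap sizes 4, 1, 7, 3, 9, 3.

11

Compute the nim-sum pairwise:
4 ⊕ 1 = 5
5 ⊕ 7 = 2
2 ⊕ 3 = 1
1 ⊕ 9 = 8
8 ⊕ 3 = 11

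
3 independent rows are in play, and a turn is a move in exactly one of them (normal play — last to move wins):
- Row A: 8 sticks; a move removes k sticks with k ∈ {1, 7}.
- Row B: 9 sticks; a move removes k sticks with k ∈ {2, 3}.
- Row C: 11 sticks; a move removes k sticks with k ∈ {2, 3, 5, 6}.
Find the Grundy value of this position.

3

Build the Grundy sequence for row A with g(k) = mex{g(k−s) : s ∈ {1, 7}, s ≤ k}:
g(0) = mex{} = 0
g(1) = mex{0} = 1
g(2) = mex{1} = 0
g(3) = mex{0} = 1
g(4) = mex{1} = 0
g(5) = mex{0} = 1
g(6) = mex{1} = 0
g(7) = mex{0} = 1
g(8) = mex{1} = 0
So g(8) = 0.
For row B, compute g(0), g(1), … with moves {2, 3}:
g(0) = mex{} = 0
g(1) = mex{} = 0
g(2) = mex{0} = 1
g(3) = mex{0} = 1
g(4) = mex{0,1} = 2
g(5) = mex{1} = 0
g(6) = mex{1,2} = 0
g(7) = mex{0,2} = 1
g(8) = mex{0} = 1
g(9) = mex{0,1} = 2
So g(9) = 2.
Grundy values for row C (subtraction set {2, 3, 5, 6}):
k:     0  1  2  3  4  5  6  7  8  9 10 11
g(k):  0  0  1  1  2  2  3  3  0  0  1  1
So g(11) = 1.
The value of a disjunctive sum is the nim-sum of the parts.
Combined value = 0 XOR 2 XOR 1 = 3.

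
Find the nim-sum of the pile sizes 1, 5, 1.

5

Nim-sum: 1 ⊕ 5 ⊕ 1 = 5.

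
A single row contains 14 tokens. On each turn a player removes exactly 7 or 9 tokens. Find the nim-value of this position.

2

Build the Grundy sequence with g(k) = mex{g(k−s) : s ∈ {7, 9}, s ≤ k}:
g(0) = mex{} = 0
g(1) = mex{} = 0
g(2) = mex{} = 0
g(3) = mex{} = 0
g(4) = mex{} = 0
g(5) = mex{} = 0
g(6) = mex{} = 0
g(7) = mex{0} = 1
g(8) = mex{0} = 1
g(9) = mex{0} = 1
g(10) = mex{0} = 1
g(11) = mex{0} = 1
g(12) = mex{0} = 1
g(13) = mex{0} = 1
g(14) = mex{0,1} = 2
So g(14) = 2.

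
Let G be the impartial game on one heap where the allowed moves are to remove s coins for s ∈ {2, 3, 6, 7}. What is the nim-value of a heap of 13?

2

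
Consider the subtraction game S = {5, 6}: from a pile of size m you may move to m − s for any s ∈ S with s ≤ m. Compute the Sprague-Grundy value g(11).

Build the Grundy sequence with g(k) = mex{g(k−s) : s ∈ {5, 6}, s ≤ k}:
k:     0  1  2  3  4  5  6  7  8  9 10 11
g(k):  0  0  0  0  0  1  1  1  1  1  2  0
So g(11) = 0.

0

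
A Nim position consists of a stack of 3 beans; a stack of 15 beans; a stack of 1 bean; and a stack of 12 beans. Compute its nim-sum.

In binary:
  0011  (3)
  1111  (15)
  0001  (1)
  1100  (12)
  ----
  0001  (1)

1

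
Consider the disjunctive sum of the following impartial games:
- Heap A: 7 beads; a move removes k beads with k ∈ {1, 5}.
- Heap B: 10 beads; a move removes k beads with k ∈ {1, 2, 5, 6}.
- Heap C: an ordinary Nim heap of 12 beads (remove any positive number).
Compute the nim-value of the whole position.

13

Build the Grundy sequence for heap A with g(k) = mex{g(k−s) : s ∈ {1, 5}, s ≤ k}:
g(0) = mex{} = 0
g(1) = mex{0} = 1
g(2) = mex{1} = 0
g(3) = mex{0} = 1
g(4) = mex{1} = 0
g(5) = mex{0} = 1
g(6) = mex{1} = 0
g(7) = mex{0} = 1
So g(7) = 1.
Grundy values for heap B (subtraction set {1, 2, 5, 6}):
k:     0  1  2  3  4  5  6  7  8  9 10
g(k):  0  1  2  0  1  2  3  0  1  2  0
So g(10) = 0.
Heap C is a plain Nim heap of size 12, so its Grundy value is 12.
By the Sprague-Grundy theorem, the Grundy value of a sum of independent games is the XOR of the component values.
Combined value = 1 XOR 0 XOR 12 = 13.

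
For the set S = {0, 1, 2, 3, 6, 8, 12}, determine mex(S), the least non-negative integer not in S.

4

The values 0, 1, 2, 3 are all present; 4 is the first non-negative integer missing from the set.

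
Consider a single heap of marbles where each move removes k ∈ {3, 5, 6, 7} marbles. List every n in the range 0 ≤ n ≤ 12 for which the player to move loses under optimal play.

0, 1, 2, 10, 11, 12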